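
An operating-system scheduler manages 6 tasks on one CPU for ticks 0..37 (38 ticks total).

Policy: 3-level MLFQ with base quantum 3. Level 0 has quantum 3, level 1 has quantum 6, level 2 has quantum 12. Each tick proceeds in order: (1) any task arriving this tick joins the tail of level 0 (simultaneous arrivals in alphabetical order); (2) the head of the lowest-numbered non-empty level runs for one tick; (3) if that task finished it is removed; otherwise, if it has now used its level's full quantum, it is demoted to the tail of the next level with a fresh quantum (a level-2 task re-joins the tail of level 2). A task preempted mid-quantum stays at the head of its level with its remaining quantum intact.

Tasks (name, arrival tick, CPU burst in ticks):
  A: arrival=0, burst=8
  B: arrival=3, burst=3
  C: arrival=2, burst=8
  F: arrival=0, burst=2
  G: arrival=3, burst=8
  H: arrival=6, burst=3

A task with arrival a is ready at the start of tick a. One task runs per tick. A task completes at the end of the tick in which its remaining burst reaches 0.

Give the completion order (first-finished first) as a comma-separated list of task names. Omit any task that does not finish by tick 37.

t=0: L0/L1/L2 = AF/-/- → run A
t=1: L0/L1/L2 = AF/-/- → run A
t=2: L0/L1/L2 = AFC/-/- → run A
t=3: L0/L1/L2 = FCBG/A/- → run F
t=4: L0/L1/L2 = FCBG/A/- → run F
t=5: L0/L1/L2 = CBG/A/- → run C
t=6: L0/L1/L2 = CBGH/A/- → run C
t=7: L0/L1/L2 = CBGH/A/- → run C
t=8: L0/L1/L2 = BGH/AC/- → run B
t=9: L0/L1/L2 = BGH/AC/- → run B
t=10: L0/L1/L2 = BGH/AC/- → run B
t=11: L0/L1/L2 = GH/AC/- → run G
t=12: L0/L1/L2 = GH/AC/- → run G
t=13: L0/L1/L2 = GH/AC/- → run G
t=14: L0/L1/L2 = H/ACG/- → run H
t=15: L0/L1/L2 = H/ACG/- → run H
t=16: L0/L1/L2 = H/ACG/- → run H
t=17: L0/L1/L2 = -/ACG/- → run A
t=18: L0/L1/L2 = -/ACG/- → run A
t=19: L0/L1/L2 = -/ACG/- → run A
t=20: L0/L1/L2 = -/ACG/- → run A
t=21: L0/L1/L2 = -/ACG/- → run A
t=22: L0/L1/L2 = -/CG/- → run C
t=23: L0/L1/L2 = -/CG/- → run C
t=24: L0/L1/L2 = -/CG/- → run C
t=25: L0/L1/L2 = -/CG/- → run C
t=26: L0/L1/L2 = -/CG/- → run C
t=27: L0/L1/L2 = -/G/- → run G
t=28: L0/L1/L2 = -/G/- → run G
t=29: L0/L1/L2 = -/G/- → run G
t=30: L0/L1/L2 = -/G/- → run G
t=31: L0/L1/L2 = -/G/- → run G
t=32: (idle)
t=33: (idle)
t=34: (idle)
t=35: (idle)
t=36: (idle)
t=37: (idle)

completion order = F, B, H, A, C, G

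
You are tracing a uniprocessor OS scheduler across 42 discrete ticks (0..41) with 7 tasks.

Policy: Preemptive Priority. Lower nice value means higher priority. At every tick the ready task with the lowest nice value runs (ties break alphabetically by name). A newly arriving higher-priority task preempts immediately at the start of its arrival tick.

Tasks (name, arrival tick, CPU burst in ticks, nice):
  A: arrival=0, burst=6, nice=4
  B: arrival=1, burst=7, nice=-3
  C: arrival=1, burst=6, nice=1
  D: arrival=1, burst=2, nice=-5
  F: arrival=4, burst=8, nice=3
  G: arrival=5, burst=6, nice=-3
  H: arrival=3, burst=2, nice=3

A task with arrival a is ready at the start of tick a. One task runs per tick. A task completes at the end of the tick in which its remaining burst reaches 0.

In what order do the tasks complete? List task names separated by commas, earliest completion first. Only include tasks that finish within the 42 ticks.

t=0: ready={A} → run A
t=1: ready={A,B,C,D} → run D
t=2: ready={A,B,C,D} → run D
t=3: ready={A,B,C,H} → run B
t=4: ready={A,B,C,F,H} → run B
t=5: ready={A,B,C,F,G,H} → run B
t=6: ready={A,B,C,F,G,H} → run B
t=7: ready={A,B,C,F,G,H} → run B
t=8: ready={A,B,C,F,G,H} → run B
t=9: ready={A,B,C,F,G,H} → run B
t=10: ready={A,C,F,G,H} → run G
t=11: ready={A,C,F,G,H} → run G
t=12: ready={A,C,F,G,H} → run G
t=13: ready={A,C,F,G,H} → run G
t=14: ready={A,C,F,G,H} → run G
t=15: ready={A,C,F,G,H} → run G
t=16: ready={A,C,F,H} → run C
t=17: ready={A,C,F,H} → run C
t=18: ready={A,C,F,H} → run C
t=19: ready={A,C,F,H} → run C
t=20: ready={A,C,F,H} → run C
t=21: ready={A,C,F,H} → run C
t=22: ready={A,F,H} → run F
t=23: ready={A,F,H} → run F
t=24: ready={A,F,H} → run F
t=25: ready={A,F,H} → run F
t=26: ready={A,F,H} → run F
t=27: ready={A,F,H} → run F
t=28: ready={A,F,H} → run F
t=29: ready={A,F,H} → run F
t=30: ready={A,H} → run H
t=31: ready={A,H} → run H
t=32: ready={A} → run A
t=33: ready={A} → run A
t=34: ready={A} → run A
t=35: ready={A} → run A
t=36: ready={A} → run A
t=37: (idle)
t=38: (idle)
t=39: (idle)
t=40: (idle)
t=41: (idle)

completion order = D, B, G, C, F, H, A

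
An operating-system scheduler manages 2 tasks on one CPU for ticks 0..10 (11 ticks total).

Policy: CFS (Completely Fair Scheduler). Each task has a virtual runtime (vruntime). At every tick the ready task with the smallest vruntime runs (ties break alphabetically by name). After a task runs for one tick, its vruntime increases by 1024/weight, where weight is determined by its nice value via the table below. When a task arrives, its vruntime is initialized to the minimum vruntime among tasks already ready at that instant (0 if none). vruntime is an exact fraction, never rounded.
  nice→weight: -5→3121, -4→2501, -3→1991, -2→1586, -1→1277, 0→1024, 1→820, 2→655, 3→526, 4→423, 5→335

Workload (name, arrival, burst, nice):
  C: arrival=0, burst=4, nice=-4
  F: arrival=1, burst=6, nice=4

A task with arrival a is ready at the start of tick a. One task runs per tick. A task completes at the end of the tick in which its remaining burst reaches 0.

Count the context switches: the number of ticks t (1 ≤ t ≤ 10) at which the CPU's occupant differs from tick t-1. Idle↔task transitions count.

t=0: vr[C=0] → run C
t=1: vr[C=1024/2501 F=1024/2501] → run C
t=2: vr[C=2048/2501 F=1024/2501] → run F
t=3: vr[C=2048/2501 F=2994176/1057923] → run C
t=4: vr[C=3072/2501 F=2994176/1057923] → run C
t=5: vr[F=2994176/1057923] → run F
t=6: vr[F=5555200/1057923] → run F
t=7: vr[F=2705408/352641] → run F
t=8: vr[F=10677248/1057923] → run F
t=9: vr[F=13238272/1057923] → run F
t=10: (idle)

context switches = 4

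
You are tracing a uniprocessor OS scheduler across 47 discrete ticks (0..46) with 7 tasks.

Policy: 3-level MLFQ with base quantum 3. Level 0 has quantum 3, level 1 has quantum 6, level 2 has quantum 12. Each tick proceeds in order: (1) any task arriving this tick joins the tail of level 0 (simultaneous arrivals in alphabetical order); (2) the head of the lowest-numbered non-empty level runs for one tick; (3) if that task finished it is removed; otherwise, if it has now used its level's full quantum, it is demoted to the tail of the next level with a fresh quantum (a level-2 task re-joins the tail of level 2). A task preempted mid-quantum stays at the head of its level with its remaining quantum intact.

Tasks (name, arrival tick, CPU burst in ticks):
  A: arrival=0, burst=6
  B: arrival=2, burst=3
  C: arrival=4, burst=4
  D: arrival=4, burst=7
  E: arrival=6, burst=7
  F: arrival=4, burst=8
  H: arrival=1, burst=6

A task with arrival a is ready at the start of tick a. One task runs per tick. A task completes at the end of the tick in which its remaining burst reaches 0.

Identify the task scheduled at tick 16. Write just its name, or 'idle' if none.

running at tick 16 = F

t=0: L0/L1/L2 = A/-/- → run A
t=1: L0/L1/L2 = AH/-/- → run A
t=2: L0/L1/L2 = AHB/-/- → run A
t=3: L0/L1/L2 = HB/A/- → run H
t=4: L0/L1/L2 = HBCDF/A/- → run H
t=5: L0/L1/L2 = HBCDF/A/- → run H
t=6: L0/L1/L2 = BCDFE/AH/- → run B
t=7: L0/L1/L2 = BCDFE/AH/- → run B
t=8: L0/L1/L2 = BCDFE/AH/- → run B
t=9: L0/L1/L2 = CDFE/AH/- → run C
t=10: L0/L1/L2 = CDFE/AH/- → run C
t=11: L0/L1/L2 = CDFE/AH/- → run C
t=12: L0/L1/L2 = DFE/AHC/- → run D
t=13: L0/L1/L2 = DFE/AHC/- → run D
t=14: L0/L1/L2 = DFE/AHC/- → run D
t=15: L0/L1/L2 = FE/AHCD/- → run F
t=16: L0/L1/L2 = FE/AHCD/- → run F
t=17: L0/L1/L2 = FE/AHCD/- → run F
t=18: L0/L1/L2 = E/AHCDF/- → run E
t=19: L0/L1/L2 = E/AHCDF/- → run E
t=20: L0/L1/L2 = E/AHCDF/- → run E
t=21: L0/L1/L2 = -/AHCDFE/- → run A
t=22: L0/L1/L2 = -/AHCDFE/- → run A
t=23: L0/L1/L2 = -/AHCDFE/- → run A
t=24: L0/L1/L2 = -/HCDFE/- → run H
t=25: L0/L1/L2 = -/HCDFE/- → run H
t=26: L0/L1/L2 = -/HCDFE/- → run H
t=27: L0/L1/L2 = -/CDFE/- → run C
t=28: L0/L1/L2 = -/DFE/- → run D
t=29: L0/L1/L2 = -/DFE/- → run D
t=30: L0/L1/L2 = -/DFE/- → run D
t=31: L0/L1/L2 = -/DFE/- → run D
t=32: L0/L1/L2 = -/FE/- → run F
t=33: L0/L1/L2 = -/FE/- → run F
t=34: L0/L1/L2 = -/FE/- → run F
t=35: L0/L1/L2 = -/FE/- → run F
t=36: L0/L1/L2 = -/FE/- → run F
t=37: L0/L1/L2 = -/E/- → run E
t=38: L0/L1/L2 = -/E/- → run E
t=39: L0/L1/L2 = -/E/- → run E
t=40: L0/L1/L2 = -/E/- → run E
t=41: (idle)
t=42: (idle)
t=43: (idle)
t=44: (idle)
t=45: (idle)
t=46: (idle)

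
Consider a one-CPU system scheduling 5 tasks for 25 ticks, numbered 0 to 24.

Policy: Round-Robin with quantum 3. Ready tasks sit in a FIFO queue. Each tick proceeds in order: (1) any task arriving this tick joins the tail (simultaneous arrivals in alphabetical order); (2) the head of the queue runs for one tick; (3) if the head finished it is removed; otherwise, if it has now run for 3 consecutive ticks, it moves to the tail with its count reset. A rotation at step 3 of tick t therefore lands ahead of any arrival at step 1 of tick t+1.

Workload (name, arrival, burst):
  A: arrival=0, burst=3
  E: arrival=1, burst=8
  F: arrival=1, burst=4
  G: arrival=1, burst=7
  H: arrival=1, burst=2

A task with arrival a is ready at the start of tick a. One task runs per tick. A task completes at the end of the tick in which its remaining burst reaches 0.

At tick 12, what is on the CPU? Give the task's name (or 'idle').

t=0: queue=[A] q_used=0 → run A
t=1: queue=[A,E,F,G,H] q_used=1 → run A
t=2: queue=[A,E,F,G,H] q_used=2 → run A
t=3: queue=[E,F,G,H] q_used=0 → run E
t=4: queue=[E,F,G,H] q_used=1 → run E
t=5: queue=[E,F,G,H] q_used=2 → run E
t=6: queue=[F,G,H,E] q_used=0 → run F
t=7: queue=[F,G,H,E] q_used=1 → run F
t=8: queue=[F,G,H,E] q_used=2 → run F
t=9: queue=[G,H,E,F] q_used=0 → run G
t=10: queue=[G,H,E,F] q_used=1 → run G
t=11: queue=[G,H,E,F] q_used=2 → run G
t=12: queue=[H,E,F,G] q_used=0 → run H
t=13: queue=[H,E,F,G] q_used=1 → run H
t=14: queue=[E,F,G] q_used=0 → run E
t=15: queue=[E,F,G] q_used=1 → run E
t=16: queue=[E,F,G] q_used=2 → run E
t=17: queue=[F,G,E] q_used=0 → run F
t=18: queue=[G,E] q_used=0 → run G
t=19: queue=[G,E] q_used=1 → run G
t=20: queue=[G,E] q_used=2 → run G
t=21: queue=[E,G] q_used=0 → run E
t=22: queue=[E,G] q_used=1 → run E
t=23: queue=[G] q_used=0 → run G
t=24: (idle)

running at tick 12 = H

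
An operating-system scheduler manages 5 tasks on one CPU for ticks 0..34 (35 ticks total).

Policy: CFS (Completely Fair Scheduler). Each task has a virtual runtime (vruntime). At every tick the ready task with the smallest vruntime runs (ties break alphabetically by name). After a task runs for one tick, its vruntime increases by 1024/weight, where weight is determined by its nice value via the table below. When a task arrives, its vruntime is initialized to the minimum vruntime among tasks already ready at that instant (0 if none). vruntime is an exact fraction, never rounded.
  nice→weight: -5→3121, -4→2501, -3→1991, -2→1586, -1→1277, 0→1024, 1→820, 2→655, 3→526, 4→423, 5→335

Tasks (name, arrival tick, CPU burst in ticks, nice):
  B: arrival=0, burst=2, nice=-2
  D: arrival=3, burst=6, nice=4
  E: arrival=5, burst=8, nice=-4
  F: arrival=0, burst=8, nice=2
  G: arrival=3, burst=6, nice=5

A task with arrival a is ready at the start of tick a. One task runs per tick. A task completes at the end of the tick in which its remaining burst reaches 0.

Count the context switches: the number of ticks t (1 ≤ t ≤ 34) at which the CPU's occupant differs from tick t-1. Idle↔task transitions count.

context switches = 23

t=0: vr[B=0 F=0] → run B
t=1: vr[B=512/793 F=0] → run F
t=2: vr[B=512/793 F=1024/655] → run B
t=3: vr[D=1024/655 F=1024/655 G=1024/655] → run D
t=4: vr[D=1103872/277065 F=1024/655 G=1024/655] → run F
t=5: vr[D=1103872/277065 E=1024/655 F=2048/655 G=1024/655] → run E
t=6: vr[D=1103872/277065 E=3231744/1638155 F=2048/655 G=1024/655] → run G
t=7: vr[D=1103872/277065 E=3231744/1638155 F=2048/655 G=202752/43885] → run E
t=8: vr[D=1103872/277065 E=3902464/1638155 F=2048/655 G=202752/43885] → run E
t=9: vr[D=1103872/277065 E=4573184/1638155 F=2048/655 G=202752/43885] → run E
t=10: vr[D=1103872/277065 E=5243904/1638155 F=2048/655 G=202752/43885] → run F
t=11: vr[D=1103872/277065 E=5243904/1638155 F=3072/655 G=202752/43885] → run E
t=12: vr[D=1103872/277065 E=5914624/1638155 F=3072/655 G=202752/43885] → run E
t=13: vr[D=1103872/277065 E=6585344/1638155 F=3072/655 G=202752/43885] → run D
t=14: vr[D=1774592/277065 E=6585344/1638155 F=3072/655 G=202752/43885] → run E
t=15: vr[D=1774592/277065 E=7256064/1638155 F=3072/655 G=202752/43885] → run E
t=16: vr[D=1774592/277065 F=3072/655 G=202752/43885] → run G
t=17: vr[D=1774592/277065 F=3072/655 G=336896/43885] → run F
t=18: vr[D=1774592/277065 F=4096/655 G=336896/43885] → run F
t=19: vr[D=1774592/277065 F=1024/131 G=336896/43885] → run D
t=20: vr[D=815104/92355 F=1024/131 G=336896/43885] → run G
t=21: vr[D=815104/92355 F=1024/131 G=94208/8777] → run F
t=22: vr[D=815104/92355 F=6144/655 G=94208/8777] → run D
t=23: vr[D=3116032/277065 F=6144/655 G=94208/8777] → run F
t=24: vr[D=3116032/277065 F=7168/655 G=94208/8777] → run G
t=25: vr[D=3116032/277065 F=7168/655 G=605184/43885] → run F
t=26: vr[D=3116032/277065 G=605184/43885] → run D
t=27: vr[D=3786752/277065 G=605184/43885] → run D
t=28: vr[G=605184/43885] → run G
t=29: vr[G=739328/43885] → run G
t=30: (idle)
t=31: (idle)
t=32: (idle)
t=33: (idle)
t=34: (idle)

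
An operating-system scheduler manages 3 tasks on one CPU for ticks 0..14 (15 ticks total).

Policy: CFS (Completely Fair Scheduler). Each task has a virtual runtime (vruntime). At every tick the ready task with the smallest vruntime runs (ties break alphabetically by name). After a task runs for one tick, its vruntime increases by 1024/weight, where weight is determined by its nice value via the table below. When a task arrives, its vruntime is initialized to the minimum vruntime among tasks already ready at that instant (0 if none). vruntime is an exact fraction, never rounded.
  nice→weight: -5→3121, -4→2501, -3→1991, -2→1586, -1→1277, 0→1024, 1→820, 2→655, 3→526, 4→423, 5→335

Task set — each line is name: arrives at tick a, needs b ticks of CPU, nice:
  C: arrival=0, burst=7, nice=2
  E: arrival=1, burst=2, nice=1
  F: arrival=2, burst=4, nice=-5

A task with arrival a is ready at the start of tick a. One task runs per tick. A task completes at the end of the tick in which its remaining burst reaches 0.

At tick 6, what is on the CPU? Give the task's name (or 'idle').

running at tick 6 = F

t=0: vr[C=0] → run C
t=1: vr[C=1024/655 E=1024/655] → run C
t=2: vr[C=2048/655 E=1024/655 F=1024/655] → run E
t=3: vr[C=2048/655 E=15104/5371 F=1024/655] → run F
t=4: vr[C=2048/655 E=15104/5371 F=3866624/2044255] → run F
t=5: vr[C=2048/655 E=15104/5371 F=4537344/2044255] → run F
t=6: vr[C=2048/655 E=15104/5371 F=5208064/2044255] → run F
t=7: vr[C=2048/655 E=15104/5371] → run E
t=8: vr[C=2048/655] → run C
t=9: vr[C=3072/655] → run C
t=10: vr[C=4096/655] → run C
t=11: vr[C=1024/131] → run C
t=12: vr[C=6144/655] → run C
t=13: (idle)
t=14: (idle)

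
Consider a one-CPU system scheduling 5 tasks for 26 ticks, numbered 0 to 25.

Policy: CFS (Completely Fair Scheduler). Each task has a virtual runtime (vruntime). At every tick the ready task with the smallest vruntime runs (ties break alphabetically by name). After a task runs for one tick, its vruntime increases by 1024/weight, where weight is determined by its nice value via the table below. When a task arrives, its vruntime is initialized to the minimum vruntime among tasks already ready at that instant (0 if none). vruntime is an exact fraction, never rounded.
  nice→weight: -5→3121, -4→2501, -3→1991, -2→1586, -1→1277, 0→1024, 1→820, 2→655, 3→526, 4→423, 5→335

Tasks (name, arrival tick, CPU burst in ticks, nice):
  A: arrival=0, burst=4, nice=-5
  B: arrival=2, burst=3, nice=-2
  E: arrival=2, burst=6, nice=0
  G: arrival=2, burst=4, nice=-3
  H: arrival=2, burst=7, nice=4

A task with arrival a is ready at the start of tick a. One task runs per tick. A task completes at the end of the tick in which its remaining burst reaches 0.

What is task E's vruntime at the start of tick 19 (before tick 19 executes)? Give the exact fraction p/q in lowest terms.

vruntime(E, start of tick 19) = 17653/3121

t=0: vr[A=0] → run A
t=1: vr[A=1024/3121] → run A
t=2: vr[A=2048/3121 B=2048/3121 E=2048/3121 G=2048/3121 H=2048/3121] → run A
t=3: vr[A=3072/3121 B=2048/3121 E=2048/3121 G=2048/3121 H=2048/3121] → run B
t=4: vr[A=3072/3121 B=3222016/2474953 E=2048/3121 G=2048/3121 H=2048/3121] → run E
t=5: vr[A=3072/3121 B=3222016/2474953 E=5169/3121 G=2048/3121 H=2048/3121] → run G
t=6: vr[A=3072/3121 B=3222016/2474953 E=5169/3121 G=7273472/6213911 H=2048/3121] → run H
t=7: vr[A=3072/3121 B=3222016/2474953 E=5169/3121 G=7273472/6213911 H=4062208/1320183] → run A
t=8: vr[B=3222016/2474953 E=5169/3121 G=7273472/6213911 H=4062208/1320183] → run G
t=9: vr[B=3222016/2474953 E=5169/3121 G=10469376/6213911 H=4062208/1320183] → run B
t=10: vr[B=4819968/2474953 E=5169/3121 G=10469376/6213911 H=4062208/1320183] → run E
t=11: vr[B=4819968/2474953 E=8290/3121 G=10469376/6213911 H=4062208/1320183] → run G
t=12: vr[B=4819968/2474953 E=8290/3121 G=13665280/6213911 H=4062208/1320183] → run B
t=13: vr[E=8290/3121 G=13665280/6213911 H=4062208/1320183] → run G
t=14: vr[E=8290/3121 H=4062208/1320183] → run E
t=15: vr[E=11411/3121 H=4062208/1320183] → run H
t=16: vr[E=11411/3121 H=7258112/1320183] → run E
t=17: vr[E=14532/3121 H=7258112/1320183] → run E
t=18: vr[E=17653/3121 H=7258112/1320183] → run H
t=19: vr[E=17653/3121 H=3484672/440061] → run E
t=20: vr[H=3484672/440061] → run H
t=21: vr[H=13649920/1320183] → run H
t=22: vr[H=16845824/1320183] → run H
t=23: vr[H=6680576/440061] → run H
t=24: (idle)
t=25: (idle)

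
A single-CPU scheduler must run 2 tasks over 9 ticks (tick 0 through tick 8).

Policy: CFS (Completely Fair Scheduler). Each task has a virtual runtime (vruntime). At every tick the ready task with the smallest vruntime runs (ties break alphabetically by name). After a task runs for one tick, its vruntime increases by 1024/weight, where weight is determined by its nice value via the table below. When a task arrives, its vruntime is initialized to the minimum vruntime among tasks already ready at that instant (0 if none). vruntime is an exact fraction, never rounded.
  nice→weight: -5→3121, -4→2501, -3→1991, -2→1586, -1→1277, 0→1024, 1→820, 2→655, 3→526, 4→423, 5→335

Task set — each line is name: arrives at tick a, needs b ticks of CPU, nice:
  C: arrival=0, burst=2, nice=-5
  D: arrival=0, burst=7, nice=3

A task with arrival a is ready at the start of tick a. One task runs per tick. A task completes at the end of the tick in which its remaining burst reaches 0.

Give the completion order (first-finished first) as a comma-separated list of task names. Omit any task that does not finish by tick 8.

t=0: vr[C=0 D=0] → run C
t=1: vr[C=1024/3121 D=0] → run D
t=2: vr[C=1024/3121 D=512/263] → run C
t=3: vr[D=512/263] → run D
t=4: vr[D=1024/263] → run D
t=5: vr[D=1536/263] → run D
t=6: vr[D=2048/263] → run D
t=7: vr[D=2560/263] → run D
t=8: vr[D=3072/263] → run D

completion order = C, D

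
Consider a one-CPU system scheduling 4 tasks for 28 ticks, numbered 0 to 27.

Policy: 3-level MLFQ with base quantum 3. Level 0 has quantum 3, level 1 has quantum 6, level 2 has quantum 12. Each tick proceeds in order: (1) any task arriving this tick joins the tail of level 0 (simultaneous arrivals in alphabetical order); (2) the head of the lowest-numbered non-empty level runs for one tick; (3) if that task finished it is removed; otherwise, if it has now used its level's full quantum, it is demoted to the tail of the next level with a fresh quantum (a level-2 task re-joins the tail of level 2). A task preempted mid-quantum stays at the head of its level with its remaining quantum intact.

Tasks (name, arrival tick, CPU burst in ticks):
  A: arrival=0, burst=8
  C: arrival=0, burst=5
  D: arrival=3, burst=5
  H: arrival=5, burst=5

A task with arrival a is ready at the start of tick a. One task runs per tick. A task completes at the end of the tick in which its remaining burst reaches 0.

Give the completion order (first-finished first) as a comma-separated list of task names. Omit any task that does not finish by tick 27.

t=0: L0/L1/L2 = AC/-/- → run A
t=1: L0/L1/L2 = AC/-/- → run A
t=2: L0/L1/L2 = AC/-/- → run A
t=3: L0/L1/L2 = CD/A/- → run C
t=4: L0/L1/L2 = CD/A/- → run C
t=5: L0/L1/L2 = CDH/A/- → run C
t=6: L0/L1/L2 = DH/AC/- → run D
t=7: L0/L1/L2 = DH/AC/- → run D
t=8: L0/L1/L2 = DH/AC/- → run D
t=9: L0/L1/L2 = H/ACD/- → run H
t=10: L0/L1/L2 = H/ACD/- → run H
t=11: L0/L1/L2 = H/ACD/- → run H
t=12: L0/L1/L2 = -/ACDH/- → run A
t=13: L0/L1/L2 = -/ACDH/- → run A
t=14: L0/L1/L2 = -/ACDH/- → run A
t=15: L0/L1/L2 = -/ACDH/- → run A
t=16: L0/L1/L2 = -/ACDH/- → run A
t=17: L0/L1/L2 = -/CDH/- → run C
t=18: L0/L1/L2 = -/CDH/- → run C
t=19: L0/L1/L2 = -/DH/- → run D
t=20: L0/L1/L2 = -/DH/- → run D
t=21: L0/L1/L2 = -/H/- → run H
t=22: L0/L1/L2 = -/H/- → run H
t=23: (idle)
t=24: (idle)
t=25: (idle)
t=26: (idle)
t=27: (idle)

completion order = A, C, D, H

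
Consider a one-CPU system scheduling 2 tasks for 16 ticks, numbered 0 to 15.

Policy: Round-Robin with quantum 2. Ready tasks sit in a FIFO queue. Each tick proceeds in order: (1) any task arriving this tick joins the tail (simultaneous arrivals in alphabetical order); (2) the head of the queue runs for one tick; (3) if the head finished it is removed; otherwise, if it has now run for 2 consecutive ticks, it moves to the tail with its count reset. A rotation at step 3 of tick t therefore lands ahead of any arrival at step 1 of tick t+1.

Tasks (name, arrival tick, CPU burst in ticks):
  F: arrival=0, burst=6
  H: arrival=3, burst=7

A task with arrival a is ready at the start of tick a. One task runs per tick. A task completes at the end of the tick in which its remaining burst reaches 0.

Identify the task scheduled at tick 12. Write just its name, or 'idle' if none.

running at tick 12 = H

t=0: queue=[F] q_used=0 → run F
t=1: queue=[F] q_used=1 → run F
t=2: queue=[F] q_used=0 → run F
t=3: queue=[F,H] q_used=1 → run F
t=4: queue=[H,F] q_used=0 → run H
t=5: queue=[H,F] q_used=1 → run H
t=6: queue=[F,H] q_used=0 → run F
t=7: queue=[F,H] q_used=1 → run F
t=8: queue=[H] q_used=0 → run H
t=9: queue=[H] q_used=1 → run H
t=10: queue=[H] q_used=0 → run H
t=11: queue=[H] q_used=1 → run H
t=12: queue=[H] q_used=0 → run H
t=13: (idle)
t=14: (idle)
t=15: (idle)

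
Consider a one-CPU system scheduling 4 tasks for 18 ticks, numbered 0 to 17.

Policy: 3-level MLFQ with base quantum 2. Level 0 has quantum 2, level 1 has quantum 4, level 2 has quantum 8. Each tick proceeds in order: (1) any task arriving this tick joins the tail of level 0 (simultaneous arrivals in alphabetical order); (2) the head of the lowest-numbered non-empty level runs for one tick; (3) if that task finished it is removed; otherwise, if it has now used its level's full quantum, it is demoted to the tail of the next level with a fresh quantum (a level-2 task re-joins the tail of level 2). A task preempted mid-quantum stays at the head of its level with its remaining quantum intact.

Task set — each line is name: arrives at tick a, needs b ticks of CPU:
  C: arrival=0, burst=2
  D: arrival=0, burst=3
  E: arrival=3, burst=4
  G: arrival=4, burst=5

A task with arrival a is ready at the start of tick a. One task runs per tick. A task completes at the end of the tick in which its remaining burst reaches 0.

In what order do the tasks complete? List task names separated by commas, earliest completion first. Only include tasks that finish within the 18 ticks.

t=0: L0/L1/L2 = CD/-/- → run C
t=1: L0/L1/L2 = CD/-/- → run C
t=2: L0/L1/L2 = D/-/- → run D
t=3: L0/L1/L2 = DE/-/- → run D
t=4: L0/L1/L2 = EG/D/- → run E
t=5: L0/L1/L2 = EG/D/- → run E
t=6: L0/L1/L2 = G/DE/- → run G
t=7: L0/L1/L2 = G/DE/- → run G
t=8: L0/L1/L2 = -/DEG/- → run D
t=9: L0/L1/L2 = -/EG/- → run E
t=10: L0/L1/L2 = -/EG/- → run E
t=11: L0/L1/L2 = -/G/- → run G
t=12: L0/L1/L2 = -/G/- → run G
t=13: L0/L1/L2 = -/G/- → run G
t=14: (idle)
t=15: (idle)
t=16: (idle)
t=17: (idle)

completion order = C, D, E, G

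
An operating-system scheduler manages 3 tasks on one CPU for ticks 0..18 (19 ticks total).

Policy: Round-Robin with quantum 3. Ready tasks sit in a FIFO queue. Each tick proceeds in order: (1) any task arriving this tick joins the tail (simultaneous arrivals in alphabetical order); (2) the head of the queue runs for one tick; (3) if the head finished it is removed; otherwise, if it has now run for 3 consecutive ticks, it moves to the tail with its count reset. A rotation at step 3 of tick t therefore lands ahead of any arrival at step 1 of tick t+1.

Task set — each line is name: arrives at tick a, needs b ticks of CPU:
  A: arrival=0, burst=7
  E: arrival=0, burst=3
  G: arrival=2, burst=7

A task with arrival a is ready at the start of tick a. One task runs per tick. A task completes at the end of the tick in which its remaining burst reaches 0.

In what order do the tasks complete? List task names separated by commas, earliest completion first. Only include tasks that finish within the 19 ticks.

completion order = E, A, G

t=0: queue=[A,E] q_used=0 → run A
t=1: queue=[A,E] q_used=1 → run A
t=2: queue=[A,E,G] q_used=2 → run A
t=3: queue=[E,G,A] q_used=0 → run E
t=4: queue=[E,G,A] q_used=1 → run E
t=5: queue=[E,G,A] q_used=2 → run E
t=6: queue=[G,A] q_used=0 → run G
t=7: queue=[G,A] q_used=1 → run G
t=8: queue=[G,A] q_used=2 → run G
t=9: queue=[A,G] q_used=0 → run A
t=10: queue=[A,G] q_used=1 → run A
t=11: queue=[A,G] q_used=2 → run A
t=12: queue=[G,A] q_used=0 → run G
t=13: queue=[G,A] q_used=1 → run G
t=14: queue=[G,A] q_used=2 → run G
t=15: queue=[A,G] q_used=0 → run A
t=16: queue=[G] q_used=0 → run G
t=17: (idle)
t=18: (idle)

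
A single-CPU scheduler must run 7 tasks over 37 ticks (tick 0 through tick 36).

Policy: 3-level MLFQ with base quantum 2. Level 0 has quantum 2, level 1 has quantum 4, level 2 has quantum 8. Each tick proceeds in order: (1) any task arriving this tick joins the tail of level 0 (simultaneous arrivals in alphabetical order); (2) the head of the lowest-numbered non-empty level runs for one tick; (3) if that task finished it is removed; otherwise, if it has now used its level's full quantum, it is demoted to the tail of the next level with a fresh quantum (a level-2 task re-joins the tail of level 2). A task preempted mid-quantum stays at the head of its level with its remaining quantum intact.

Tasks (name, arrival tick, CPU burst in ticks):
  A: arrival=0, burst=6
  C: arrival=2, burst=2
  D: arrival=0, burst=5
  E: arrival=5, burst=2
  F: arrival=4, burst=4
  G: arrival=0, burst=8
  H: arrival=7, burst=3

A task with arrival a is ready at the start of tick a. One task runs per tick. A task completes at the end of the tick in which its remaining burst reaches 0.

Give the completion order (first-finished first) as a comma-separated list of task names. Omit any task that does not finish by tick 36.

t=0: L0/L1/L2 = ADG/-/- → run A
t=1: L0/L1/L2 = ADG/-/- → run A
t=2: L0/L1/L2 = DGC/A/- → run D
t=3: L0/L1/L2 = DGC/A/- → run D
t=4: L0/L1/L2 = GCF/AD/- → run G
t=5: L0/L1/L2 = GCFE/AD/- → run G
t=6: L0/L1/L2 = CFE/ADG/- → run C
t=7: L0/L1/L2 = CFEH/ADG/- → run C
t=8: L0/L1/L2 = FEH/ADG/- → run F
t=9: L0/L1/L2 = FEH/ADG/- → run F
t=10: L0/L1/L2 = EH/ADGF/- → run E
t=11: L0/L1/L2 = EH/ADGF/- → run E
t=12: L0/L1/L2 = H/ADGF/- → run H
t=13: L0/L1/L2 = H/ADGF/- → run H
t=14: L0/L1/L2 = -/ADGFH/- → run A
t=15: L0/L1/L2 = -/ADGFH/- → run A
t=16: L0/L1/L2 = -/ADGFH/- → run A
t=17: L0/L1/L2 = -/ADGFH/- → run A
t=18: L0/L1/L2 = -/DGFH/- → run D
t=19: L0/L1/L2 = -/DGFH/- → run D
t=20: L0/L1/L2 = -/DGFH/- → run D
t=21: L0/L1/L2 = -/GFH/- → run G
t=22: L0/L1/L2 = -/GFH/- → run G
t=23: L0/L1/L2 = -/GFH/- → run G
t=24: L0/L1/L2 = -/GFH/- → run G
t=25: L0/L1/L2 = -/FH/G → run F
t=26: L0/L1/L2 = -/FH/G → run F
t=27: L0/L1/L2 = -/H/G → run H
t=28: L0/L1/L2 = -/-/G → run G
t=29: L0/L1/L2 = -/-/G → run G
t=30: (idle)
t=31: (idle)
t=32: (idle)
t=33: (idle)
t=34: (idle)
t=35: (idle)
t=36: (idle)

completion order = C, E, A, D, F, H, G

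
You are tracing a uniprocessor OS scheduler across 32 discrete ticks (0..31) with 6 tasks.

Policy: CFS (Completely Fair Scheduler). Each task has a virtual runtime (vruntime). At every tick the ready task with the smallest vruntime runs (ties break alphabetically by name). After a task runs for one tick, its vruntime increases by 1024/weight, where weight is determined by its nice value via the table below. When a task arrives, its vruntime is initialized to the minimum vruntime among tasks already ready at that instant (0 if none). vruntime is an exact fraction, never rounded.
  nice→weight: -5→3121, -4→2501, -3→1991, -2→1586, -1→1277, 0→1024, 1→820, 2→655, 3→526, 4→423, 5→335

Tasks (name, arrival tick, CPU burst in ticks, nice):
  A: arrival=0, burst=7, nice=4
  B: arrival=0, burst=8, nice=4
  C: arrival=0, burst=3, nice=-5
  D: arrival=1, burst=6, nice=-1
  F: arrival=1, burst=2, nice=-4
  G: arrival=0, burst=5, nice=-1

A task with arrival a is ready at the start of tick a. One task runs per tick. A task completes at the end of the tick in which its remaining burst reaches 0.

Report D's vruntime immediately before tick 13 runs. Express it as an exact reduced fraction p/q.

vruntime(D, start of tick 13) = 3072/1277

t=0: vr[A=0 B=0 C=0 G=0] → run A
t=1: vr[A=1024/423 B=0 C=0 D=0 F=0 G=0] → run B
t=2: vr[A=1024/423 B=1024/423 C=0 D=0 F=0 G=0] → run C
t=3: vr[A=1024/423 B=1024/423 C=1024/3121 D=0 F=0 G=0] → run D
t=4: vr[A=1024/423 B=1024/423 C=1024/3121 D=1024/1277 F=0 G=0] → run F
t=5: vr[A=1024/423 B=1024/423 C=1024/3121 D=1024/1277 F=1024/2501 G=0] → run G
t=6: vr[A=1024/423 B=1024/423 C=1024/3121 D=1024/1277 F=1024/2501 G=1024/1277] → run C
t=7: vr[A=1024/423 B=1024/423 C=2048/3121 D=1024/1277 F=1024/2501 G=1024/1277] → run F
t=8: vr[A=1024/423 B=1024/423 C=2048/3121 D=1024/1277 G=1024/1277] → run C
t=9: vr[A=1024/423 B=1024/423 D=1024/1277 G=1024/1277] → run D
t=10: vr[A=1024/423 B=1024/423 D=2048/1277 G=1024/1277] → run G
t=11: vr[A=1024/423 B=1024/423 D=2048/1277 G=2048/1277] → run D
t=12: vr[A=1024/423 B=1024/423 D=3072/1277 G=2048/1277] → run G
t=13: vr[A=1024/423 B=1024/423 D=3072/1277 G=3072/1277] → run D
t=14: vr[A=1024/423 B=1024/423 D=4096/1277 G=3072/1277] → run G
t=15: vr[A=1024/423 B=1024/423 D=4096/1277 G=4096/1277] → run A
t=16: vr[A=2048/423 B=1024/423 D=4096/1277 G=4096/1277] → run B
t=17: vr[A=2048/423 B=2048/423 D=4096/1277 G=4096/1277] → run D
t=18: vr[A=2048/423 B=2048/423 D=5120/1277 G=4096/1277] → run G
t=19: vr[A=2048/423 B=2048/423 D=5120/1277] → run D
t=20: vr[A=2048/423 B=2048/423] → run A
t=21: vr[A=1024/141 B=2048/423] → run B
t=22: vr[A=1024/141 B=1024/141] → run A
t=23: vr[A=4096/423 B=1024/141] → run B
t=24: vr[A=4096/423 B=4096/423] → run A
t=25: vr[A=5120/423 B=4096/423] → run B
t=26: vr[A=5120/423 B=5120/423] → run A
t=27: vr[A=2048/141 B=5120/423] → run B
t=28: vr[A=2048/141 B=2048/141] → run A
t=29: vr[B=2048/141] → run B
t=30: vr[B=7168/423] → run B
t=31: (idle)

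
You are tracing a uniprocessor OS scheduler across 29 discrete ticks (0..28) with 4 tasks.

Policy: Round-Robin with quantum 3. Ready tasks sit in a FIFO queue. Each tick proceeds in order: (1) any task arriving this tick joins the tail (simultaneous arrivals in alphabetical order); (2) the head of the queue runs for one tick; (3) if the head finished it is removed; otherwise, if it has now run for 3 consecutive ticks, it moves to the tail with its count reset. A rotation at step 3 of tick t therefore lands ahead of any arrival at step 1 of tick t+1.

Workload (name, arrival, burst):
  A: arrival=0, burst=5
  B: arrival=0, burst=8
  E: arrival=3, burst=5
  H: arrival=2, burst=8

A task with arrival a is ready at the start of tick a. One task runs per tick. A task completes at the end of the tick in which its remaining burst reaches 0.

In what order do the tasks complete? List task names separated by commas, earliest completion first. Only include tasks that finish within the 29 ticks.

t=0: queue=[A,B] q_used=0 → run A
t=1: queue=[A,B] q_used=1 → run A
t=2: queue=[A,B,H] q_used=2 → run A
t=3: queue=[B,H,A,E] q_used=0 → run B
t=4: queue=[B,H,A,E] q_used=1 → run B
t=5: queue=[B,H,A,E] q_used=2 → run B
t=6: queue=[H,A,E,B] q_used=0 → run H
t=7: queue=[H,A,E,B] q_used=1 → run H
t=8: queue=[H,A,E,B] q_used=2 → run H
t=9: queue=[A,E,B,H] q_used=0 → run A
t=10: queue=[A,E,B,H] q_used=1 → run A
t=11: queue=[E,B,H] q_used=0 → run E
t=12: queue=[E,B,H] q_used=1 → run E
t=13: queue=[E,B,H] q_used=2 → run E
t=14: queue=[B,H,E] q_used=0 → run B
t=15: queue=[B,H,E] q_used=1 → run B
t=16: queue=[B,H,E] q_used=2 → run B
t=17: queue=[H,E,B] q_used=0 → run H
t=18: queue=[H,E,B] q_used=1 → run H
t=19: queue=[H,E,B] q_used=2 → run H
t=20: queue=[E,B,H] q_used=0 → run E
t=21: queue=[E,B,H] q_used=1 → run E
t=22: queue=[B,H] q_used=0 → run B
t=23: queue=[B,H] q_used=1 → run B
t=24: queue=[H] q_used=0 → run H
t=25: queue=[H] q_used=1 → run H
t=26: (idle)
t=27: (idle)
t=28: (idle)

completion order = A, E, B, H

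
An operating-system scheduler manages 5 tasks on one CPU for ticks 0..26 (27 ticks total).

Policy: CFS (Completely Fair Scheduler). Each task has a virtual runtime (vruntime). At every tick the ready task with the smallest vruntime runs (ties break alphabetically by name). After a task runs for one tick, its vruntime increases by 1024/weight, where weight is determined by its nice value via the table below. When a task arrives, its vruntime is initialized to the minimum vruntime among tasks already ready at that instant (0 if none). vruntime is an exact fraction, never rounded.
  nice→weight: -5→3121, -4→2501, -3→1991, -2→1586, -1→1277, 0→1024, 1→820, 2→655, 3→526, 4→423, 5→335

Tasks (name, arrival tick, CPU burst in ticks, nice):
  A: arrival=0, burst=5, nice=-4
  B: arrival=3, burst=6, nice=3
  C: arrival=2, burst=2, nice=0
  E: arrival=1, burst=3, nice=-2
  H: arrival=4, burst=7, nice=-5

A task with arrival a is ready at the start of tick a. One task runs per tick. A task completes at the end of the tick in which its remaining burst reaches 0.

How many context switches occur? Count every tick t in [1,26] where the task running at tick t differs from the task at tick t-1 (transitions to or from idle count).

t=0: vr[A=0] → run A
t=1: vr[A=1024/2501 E=1024/2501] → run A
t=2: vr[A=2048/2501 C=1024/2501 E=1024/2501] → run C
t=3: vr[A=2048/2501 B=1024/2501 C=3525/2501 E=1024/2501] → run B
t=4: vr[A=2048/2501 B=1549824/657763 C=3525/2501 E=1024/2501 H=1024/2501] → run E
t=5: vr[A=2048/2501 B=1549824/657763 C=3525/2501 E=34304/32513 H=1024/2501] → run H
t=6: vr[A=2048/2501 B=1549824/657763 C=3525/2501 E=34304/32513 H=5756928/7805621] → run H
t=7: vr[A=2048/2501 B=1549824/657763 C=3525/2501 E=34304/32513 H=8317952/7805621] → run A
t=8: vr[A=3072/2501 B=1549824/657763 C=3525/2501 E=34304/32513 H=8317952/7805621] → run E
t=9: vr[A=3072/2501 B=1549824/657763 C=3525/2501 E=55296/32513 H=8317952/7805621] → run H
t=10: vr[A=3072/2501 B=1549824/657763 C=3525/2501 E=55296/32513 H=10878976/7805621] → run A
t=11: vr[A=4096/2501 B=1549824/657763 C=3525/2501 E=55296/32513 H=10878976/7805621] → run H
t=12: vr[A=4096/2501 B=1549824/657763 C=3525/2501 E=55296/32513 H=13440000/7805621] → run C
t=13: vr[A=4096/2501 B=1549824/657763 E=55296/32513 H=13440000/7805621] → run A
t=14: vr[B=1549824/657763 E=55296/32513 H=13440000/7805621] → run E
t=15: vr[B=1549824/657763 H=13440000/7805621] → run H
t=16: vr[B=1549824/657763 H=16001024/7805621] → run H
t=17: vr[B=1549824/657763 H=18562048/7805621] → run B
t=18: vr[B=2830336/657763 H=18562048/7805621] → run H
t=19: vr[B=2830336/657763] → run B
t=20: vr[B=4110848/657763] → run B
t=21: vr[B=5391360/657763] → run B
t=22: vr[B=6671872/657763] → run B
t=23: (idle)
t=24: (idle)
t=25: (idle)
t=26: (idle)

context switches = 17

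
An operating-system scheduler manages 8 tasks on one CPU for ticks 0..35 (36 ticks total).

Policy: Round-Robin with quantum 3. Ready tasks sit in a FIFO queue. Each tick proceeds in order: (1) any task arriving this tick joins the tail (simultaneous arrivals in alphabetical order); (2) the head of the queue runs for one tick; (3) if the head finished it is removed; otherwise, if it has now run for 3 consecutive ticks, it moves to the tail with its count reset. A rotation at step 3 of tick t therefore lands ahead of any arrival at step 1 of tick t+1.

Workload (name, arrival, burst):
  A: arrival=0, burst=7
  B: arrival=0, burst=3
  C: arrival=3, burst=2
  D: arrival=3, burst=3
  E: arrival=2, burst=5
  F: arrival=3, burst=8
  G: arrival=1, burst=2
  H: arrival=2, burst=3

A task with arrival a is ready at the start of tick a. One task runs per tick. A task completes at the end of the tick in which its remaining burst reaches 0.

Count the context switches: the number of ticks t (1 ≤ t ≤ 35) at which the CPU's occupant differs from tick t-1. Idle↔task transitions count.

t=0: queue=[A,B] q_used=0 → run A
t=1: queue=[A,B,G] q_used=1 → run A
t=2: queue=[A,B,G,E,H] q_used=2 → run A
t=3: queue=[B,G,E,H,A,C,D,F] q_used=0 → run B
t=4: queue=[B,G,E,H,A,C,D,F] q_used=1 → run B
t=5: queue=[B,G,E,H,A,C,D,F] q_used=2 → run B
t=6: queue=[G,E,H,A,C,D,F] q_used=0 → run G
t=7: queue=[G,E,H,A,C,D,F] q_used=1 → run G
t=8: queue=[E,H,A,C,D,F] q_used=0 → run E
t=9: queue=[E,H,A,C,D,F] q_used=1 → run E
t=10: queue=[E,H,A,C,D,F] q_used=2 → run E
t=11: queue=[H,A,C,D,F,E] q_used=0 → run H
t=12: queue=[H,A,C,D,F,E] q_used=1 → run H
t=13: queue=[H,A,C,D,F,E] q_used=2 → run H
t=14: queue=[A,C,D,F,E] q_used=0 → run A
t=15: queue=[A,C,D,F,E] q_used=1 → run A
t=16: queue=[A,C,D,F,E] q_used=2 → run A
t=17: queue=[C,D,F,E,A] q_used=0 → run C
t=18: queue=[C,D,F,E,A] q_used=1 → run C
t=19: queue=[D,F,E,A] q_used=0 → run D
t=20: queue=[D,F,E,A] q_used=1 → run D
t=21: queue=[D,F,E,A] q_used=2 → run D
t=22: queue=[F,E,A] q_used=0 → run F
t=23: queue=[F,E,A] q_used=1 → run F
t=24: queue=[F,E,A] q_used=2 → run F
t=25: queue=[E,A,F] q_used=0 → run E
t=26: queue=[E,A,F] q_used=1 → run E
t=27: queue=[A,F] q_used=0 → run A
t=28: queue=[F] q_used=0 → run F
t=29: queue=[F] q_used=1 → run F
t=30: queue=[F] q_used=2 → run F
t=31: queue=[F] q_used=0 → run F
t=32: queue=[F] q_used=1 → run F
t=33: (idle)
t=34: (idle)
t=35: (idle)

context switches = 12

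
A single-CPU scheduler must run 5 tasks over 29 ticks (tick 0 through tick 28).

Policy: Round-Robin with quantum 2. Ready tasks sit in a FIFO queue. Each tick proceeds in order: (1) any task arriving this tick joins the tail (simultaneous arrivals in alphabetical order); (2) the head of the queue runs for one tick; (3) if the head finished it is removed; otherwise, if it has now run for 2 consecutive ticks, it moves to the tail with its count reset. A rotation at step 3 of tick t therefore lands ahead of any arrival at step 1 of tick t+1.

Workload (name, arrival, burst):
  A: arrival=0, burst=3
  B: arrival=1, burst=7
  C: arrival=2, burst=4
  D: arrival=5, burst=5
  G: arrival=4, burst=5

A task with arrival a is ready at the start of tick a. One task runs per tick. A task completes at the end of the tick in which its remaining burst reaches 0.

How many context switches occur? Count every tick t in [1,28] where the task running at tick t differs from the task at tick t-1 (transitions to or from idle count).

t=0: queue=[A] q_used=0 → run A
t=1: queue=[A,B] q_used=1 → run A
t=2: queue=[B,A,C] q_used=0 → run B
t=3: queue=[B,A,C] q_used=1 → run B
t=4: queue=[A,C,B,G] q_used=0 → run A
t=5: queue=[C,B,G,D] q_used=0 → run C
t=6: queue=[C,B,G,D] q_used=1 → run C
t=7: queue=[B,G,D,C] q_used=0 → run B
t=8: queue=[B,G,D,C] q_used=1 → run B
t=9: queue=[G,D,C,B] q_used=0 → run G
t=10: queue=[G,D,C,B] q_used=1 → run G
t=11: queue=[D,C,B,G] q_used=0 → run D
t=12: queue=[D,C,B,G] q_used=1 → run D
t=13: queue=[C,B,G,D] q_used=0 → run C
t=14: queue=[C,B,G,D] q_used=1 → run C
t=15: queue=[B,G,D] q_used=0 → run B
t=16: queue=[B,G,D] q_used=1 → run B
t=17: queue=[G,D,B] q_used=0 → run G
t=18: queue=[G,D,B] q_used=1 → run G
t=19: queue=[D,B,G] q_used=0 → run D
t=20: queue=[D,B,G] q_used=1 → run D
t=21: queue=[B,G,D] q_used=0 → run B
t=22: queue=[G,D] q_used=0 → run G
t=23: queue=[D] q_used=0 → run D
t=24: (idle)
t=25: (idle)
t=26: (idle)
t=27: (idle)
t=28: (idle)

context switches = 14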